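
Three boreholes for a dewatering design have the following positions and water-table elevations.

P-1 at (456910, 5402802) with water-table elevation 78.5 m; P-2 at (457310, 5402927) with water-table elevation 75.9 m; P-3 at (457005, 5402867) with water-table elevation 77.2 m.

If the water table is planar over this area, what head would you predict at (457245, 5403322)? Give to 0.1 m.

Differences from P-1: to P-2 (Δx, Δy, Δh) = (400, 125, -2.6); to P-3 = (95, 65, -1.3).
Solve a·Δx + b·Δy = Δh: det = 400·65 − 95·125 = 14125.
∂h/∂x = [(-2.6)·65 − (-1.3)·125] / 14125 = -0.0004602
∂h/∂y = [400·(-1.3) − 95·(-2.6)] / 14125 = -0.01933
h(457245, 5403322) = 78.5 + (-0.0004602)·(335) + (-0.01933)·(520) = 78.5 -0.154 -10.050 = 68.296 m.

68.3 m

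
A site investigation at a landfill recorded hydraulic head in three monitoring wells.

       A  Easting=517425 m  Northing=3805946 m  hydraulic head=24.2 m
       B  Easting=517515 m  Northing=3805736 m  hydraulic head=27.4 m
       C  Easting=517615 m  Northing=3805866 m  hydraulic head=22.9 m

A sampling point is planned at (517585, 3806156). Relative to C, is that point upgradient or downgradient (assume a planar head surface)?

downgradient

Differences from A: to B (Δx, Δy, Δh) = (90, -210, +3.2); to C = (190, -80, -1.3).
Determinant of the coordinate differences = 90·(-80) − 190·(-210) = 32700.
∂h/∂x = [(+3.2)·(-80) − (-1.3)·(-210)] / 32700 = -0.01618
∂h/∂y = [90·(-1.3) − 190·(+3.2)] / 32700 = -0.02217
Head at (517585, 3806156) = 24.2 + (-0.01618)·(160) + (-0.02217)·(210) = 16.96 m.
That is lower than the 22.9 m at C, so the point is downgradient.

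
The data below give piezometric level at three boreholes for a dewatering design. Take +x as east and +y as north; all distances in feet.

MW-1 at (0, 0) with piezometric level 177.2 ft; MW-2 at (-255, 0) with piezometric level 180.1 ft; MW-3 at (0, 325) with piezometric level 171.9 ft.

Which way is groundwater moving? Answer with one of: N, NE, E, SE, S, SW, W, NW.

NE

∂h/∂x = (180.1 − 177.2) / (-255 − 0) = -0.01137
∂h/∂y = (171.9 − 177.2) / (325 − 0) = -0.01631
Flow = −∇h = (+0.01137 east, +0.01631 north), which points northeast.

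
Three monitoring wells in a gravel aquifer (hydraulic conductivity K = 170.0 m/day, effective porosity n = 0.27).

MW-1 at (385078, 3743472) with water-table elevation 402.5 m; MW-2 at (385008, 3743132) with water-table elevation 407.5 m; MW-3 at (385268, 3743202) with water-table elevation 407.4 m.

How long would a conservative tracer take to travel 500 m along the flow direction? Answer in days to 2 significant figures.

Taking MW-1 as reference: MW-2−MW-1 = (-70, -340, +5.0); MW-3−MW-1 = (190, -270, +4.9).
Solve a·Δx + b·Δy = Δh: det = (-70)·(-270) − 190·(-340) = 83500.
∂h/∂x = [(+5.0)·(-270) − (+4.9)·(-340)] / 83500 = +0.003784
∂h/∂y = [(-70)·(+4.9) − 190·(+5.0)] / 83500 = -0.01549
|∇h| = √(0.003784² + -0.01549²) = 0.01595
Seepage velocity v = K·i/n = 170.0 × 0.01595 / 0.27 = 10.04 m/day.
t = 500 / 10.04 = 49.8 days.

50 days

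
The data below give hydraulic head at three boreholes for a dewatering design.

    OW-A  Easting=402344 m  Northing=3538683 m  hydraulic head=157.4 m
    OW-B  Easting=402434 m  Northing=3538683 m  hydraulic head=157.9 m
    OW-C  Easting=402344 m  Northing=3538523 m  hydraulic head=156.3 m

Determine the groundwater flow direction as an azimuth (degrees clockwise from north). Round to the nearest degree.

219°

∂h/∂x = (157.9 − 157.4) / (402434 − 402344) = +0.005556
∂h/∂y = (156.3 − 157.4) / (3538523 − 3538683) = +0.006875
Flow direction (−∇h) has components (-0.005556 E, -0.006875 N).
Azimuth = atan2(E, N) = atan2(-0.005556, -0.006875) = 218.9° ≈ 219°.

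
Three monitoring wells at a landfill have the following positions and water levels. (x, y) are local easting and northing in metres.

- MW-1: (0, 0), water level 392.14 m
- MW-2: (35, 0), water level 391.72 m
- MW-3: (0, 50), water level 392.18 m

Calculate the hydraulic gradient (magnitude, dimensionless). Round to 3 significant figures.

∂h/∂x = (391.72 − 392.14) / (35 − 0) = -0.01200
∂h/∂y = (392.18 − 392.14) / (50 − 0) = +0.0008000
|∇h| = √(-0.01200² + 0.0008000²) = 0.01203

0.0120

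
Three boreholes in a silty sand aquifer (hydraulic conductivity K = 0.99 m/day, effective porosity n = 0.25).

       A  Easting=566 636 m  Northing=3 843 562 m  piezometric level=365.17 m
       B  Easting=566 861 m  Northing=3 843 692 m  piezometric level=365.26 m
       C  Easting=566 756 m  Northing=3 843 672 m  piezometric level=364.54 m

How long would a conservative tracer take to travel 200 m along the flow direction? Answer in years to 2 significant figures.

7.1 years

Three-point gradient (reference A): Δ to B = (225, 130, +0.09), Δ to C = (120, 110, -0.63).
∂h/∂x = +0.01003, ∂h/∂y = -0.01667 (det = 9150).
|∇h| = √(0.01003² + -0.01667²) = 0.01945
Seepage velocity v = K·i/n = 0.99 × 0.01945 / 0.25 = 0.07702 m/day.
t = 200 / 0.07702 = 2597 days = 7.11 years.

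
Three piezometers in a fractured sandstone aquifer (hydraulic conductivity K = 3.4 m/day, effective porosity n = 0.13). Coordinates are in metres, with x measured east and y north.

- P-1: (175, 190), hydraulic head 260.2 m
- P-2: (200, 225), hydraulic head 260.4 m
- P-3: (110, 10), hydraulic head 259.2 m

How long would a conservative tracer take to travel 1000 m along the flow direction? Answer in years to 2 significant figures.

19 years

Differences from P-1: to P-2 (Δx, Δy, Δh) = (25, 35, +0.2); to P-3 = (-65, -180, -1.0).
Solve a·Δx + b·Δy = Δh: det = 25·(-180) − (-65)·35 = -2225.
∂h/∂x = [(+0.2)·(-180) − (-1.0)·35] / -2225 = +0.0004494
∂h/∂y = [25·(-1.0) − (-65)·(+0.2)] / -2225 = +0.005393
|∇h| = √(0.0004494² + 0.005393²) = 0.005412
Seepage velocity v = K·i/n = 3.4 × 0.005412 / 0.13 = 0.1415 m/day.
t = 1000 / 0.1415 = 7067 days = 19.3 years.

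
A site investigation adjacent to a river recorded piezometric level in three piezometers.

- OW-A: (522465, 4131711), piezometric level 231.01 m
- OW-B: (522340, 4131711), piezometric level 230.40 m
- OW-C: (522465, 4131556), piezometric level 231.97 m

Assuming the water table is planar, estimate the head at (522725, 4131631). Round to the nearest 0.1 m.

232.8 m

∂h/∂x = (230.40 − 231.01) / (522340 − 522465) = +0.004880
∂h/∂y = (231.97 − 231.01) / (4131556 − 4131711) = -0.006194
h(522725, 4131631) = 231.01 + (+0.004880)·(260) + (-0.006194)·(-80) = 231.01 +1.269 +0.495 = 232.774 m.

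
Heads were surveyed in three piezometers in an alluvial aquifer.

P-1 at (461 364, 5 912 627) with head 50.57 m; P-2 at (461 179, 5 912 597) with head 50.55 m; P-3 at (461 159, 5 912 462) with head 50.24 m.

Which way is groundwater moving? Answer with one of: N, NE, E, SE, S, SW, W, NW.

S

Differences from P-1: to P-2 (Δx, Δy, Δh) = (-185, -30, -0.02); to P-3 = (-205, -165, -0.33).
Solve a·Δx + b·Δy = Δh: det = (-185)·(-165) − (-205)·(-30) = 24375.
∂h/∂x = [(-0.02)·(-165) − (-0.33)·(-30)] / 24375 = -0.0002708
∂h/∂y = [(-185)·(-0.33) − (-205)·(-0.02)] / 24375 = +0.002336
Flow = −∇h = (+0.0002708 east, -0.002336 north), which points south.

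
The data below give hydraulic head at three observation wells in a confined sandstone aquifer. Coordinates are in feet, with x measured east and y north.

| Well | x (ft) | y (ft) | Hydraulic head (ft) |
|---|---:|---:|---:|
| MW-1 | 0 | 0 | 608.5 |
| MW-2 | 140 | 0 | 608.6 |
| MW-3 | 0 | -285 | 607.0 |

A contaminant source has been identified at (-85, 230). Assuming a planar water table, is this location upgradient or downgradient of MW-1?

upgradient

∂h/∂x = (608.6 − 608.5) / (140 − 0) = +0.0007143
∂h/∂y = (607.0 − 608.5) / (-285 − 0) = +0.005263
Head at (-85, 230) = 608.5 + (+0.0007143)·(-85) + (+0.005263)·(230) = 609.65 ft.
That is higher than the 608.5 ft at MW-1, so the point is upgradient.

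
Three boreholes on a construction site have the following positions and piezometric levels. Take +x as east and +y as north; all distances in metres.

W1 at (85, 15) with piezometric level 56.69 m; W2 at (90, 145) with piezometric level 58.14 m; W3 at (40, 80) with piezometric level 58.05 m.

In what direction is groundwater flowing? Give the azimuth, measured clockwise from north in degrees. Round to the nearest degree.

Differences from W1: to W2 (Δx, Δy, Δh) = (5, 130, +1.45); to W3 = (-45, 65, +1.36).
Solve a·Δx + b·Δy = Δh: det = 5·65 − (-45)·130 = 6175.
∂h/∂x = [(+1.45)·65 − (+1.36)·130] / 6175 = -0.01337
∂h/∂y = [5·(+1.36) − (-45)·(+1.45)] / 6175 = +0.01167
Flow direction (−∇h) has components (+0.01337 E, -0.01167 N).
Azimuth = atan2(E, N) = atan2(+0.01337, -0.01167) = 131.1° ≈ 131°.

131°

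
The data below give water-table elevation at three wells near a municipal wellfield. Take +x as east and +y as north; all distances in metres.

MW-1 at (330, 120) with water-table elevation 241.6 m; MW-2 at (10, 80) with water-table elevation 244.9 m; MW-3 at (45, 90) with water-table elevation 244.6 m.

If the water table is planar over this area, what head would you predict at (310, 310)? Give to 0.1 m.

With h = a·x + b·y + c and MW-1 as origin, the differences give:
  (-320)·a + (-40)·b = +3.3
  (-285)·a + (-30)·b = +3.0
Eliminate b (×(-30) and ×(-40), subtract): -1800·a = 21.00 → a = ∂h/∂x = -0.01167
Back-substitute: b = ∂h/∂y = +0.01083.
h(310, 310) = 241.6 + (-0.01167)·(-20) + (+0.01083)·(190) = 241.6 +0.233 +2.058 = 243.892 m.

243.9 m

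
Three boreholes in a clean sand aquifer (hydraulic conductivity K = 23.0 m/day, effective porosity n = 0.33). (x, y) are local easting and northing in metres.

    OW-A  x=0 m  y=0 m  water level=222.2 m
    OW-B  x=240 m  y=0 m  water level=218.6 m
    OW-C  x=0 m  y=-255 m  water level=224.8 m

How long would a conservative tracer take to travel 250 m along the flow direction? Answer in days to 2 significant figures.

∂h/∂x = (218.6 − 222.2) / (240 − 0) = -0.01500
∂h/∂y = (224.8 − 222.2) / (-255 − 0) = -0.01020
|∇h| = √(-0.01500² + -0.01020²) = 0.01814
Seepage velocity v = K·i/n = 23.0 × 0.01814 / 0.33 = 1.264 m/day.
t = 250 / 1.264 = 197.8 days.

200 days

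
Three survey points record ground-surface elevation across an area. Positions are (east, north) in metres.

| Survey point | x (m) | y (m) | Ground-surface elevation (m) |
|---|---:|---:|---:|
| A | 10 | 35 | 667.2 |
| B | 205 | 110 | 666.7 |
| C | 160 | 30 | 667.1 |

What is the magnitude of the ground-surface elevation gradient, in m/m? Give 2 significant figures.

With z = a·x + b·y + c and A as origin, the differences give:
  195·a + 75·b = -0.5
  150·a + (-5)·b = -0.1
Eliminate b (×(-5) and ×75, subtract): -12225·a = 10.00 → a = ∂z/∂x = -0.0008180
Back-substitute: b = ∂z/∂y = -0.004540.
|∇f| = √(-0.0008180² + -0.004540²) = 0.004613 m/m

0.0046 m/m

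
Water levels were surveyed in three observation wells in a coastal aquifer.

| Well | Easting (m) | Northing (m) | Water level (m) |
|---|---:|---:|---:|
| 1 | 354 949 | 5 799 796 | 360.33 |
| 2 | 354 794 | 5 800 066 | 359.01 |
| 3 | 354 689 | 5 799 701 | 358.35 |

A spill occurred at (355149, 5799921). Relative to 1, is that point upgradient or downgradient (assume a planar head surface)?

Three-point gradient (reference 1): Δ to 2 = (-155, 270, -1.32), Δ to 3 = (-260, -95, -1.98).
∂h/∂x = +0.007772, ∂h/∂y = -0.0004274 (det = 84925).
Head at (355149, 5799921) = 360.33 + (+0.007772)·(200) + (-0.0004274)·(125) = 361.83 m.
That is higher than the 360.33 m at 1, so the point is upgradient.

upgradient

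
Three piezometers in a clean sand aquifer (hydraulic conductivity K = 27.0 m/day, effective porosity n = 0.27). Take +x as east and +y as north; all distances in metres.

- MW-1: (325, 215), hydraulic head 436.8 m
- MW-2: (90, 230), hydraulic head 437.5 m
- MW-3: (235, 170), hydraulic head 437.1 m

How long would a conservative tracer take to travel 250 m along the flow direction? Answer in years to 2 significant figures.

2.2 years

With h = a·x + b·y + c and MW-1 as origin, the differences give:
  (-235)·a + 15·b = +0.7
  (-90)·a + (-45)·b = +0.3
Eliminate b (×(-45) and ×15, subtract): 11925·a = -36.00 → a = ∂h/∂x = -0.003019
Back-substitute: b = ∂h/∂y = -0.0006289.
|∇h| = √(-0.003019² + -0.0006289²) = 0.003084
Seepage velocity v = K·i/n = 27.0 × 0.003084 / 0.27 = 0.3084 m/day.
t = 250 / 0.3084 = 810.6 days = 2.22 years.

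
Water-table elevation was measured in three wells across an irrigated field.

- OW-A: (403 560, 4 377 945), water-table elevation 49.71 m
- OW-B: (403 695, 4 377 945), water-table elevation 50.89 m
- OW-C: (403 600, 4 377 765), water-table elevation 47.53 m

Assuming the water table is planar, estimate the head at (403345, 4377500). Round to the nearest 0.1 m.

Taking OW-A as reference: OW-B−OW-A = (135, 0, +1.18); OW-C−OW-A = (40, -180, -2.18).
Determinant of the coordinate differences = 135·(-180) − 40·0 = -24300.
∂h/∂x = [(+1.18)·(-180) − (-2.18)·0] / -24300 = +0.008741
∂h/∂y = [135·(-2.18) − 40·(+1.18)] / -24300 = +0.01405
h(403345, 4377500) = 49.71 + (+0.008741)·(-215) + (+0.01405)·(-445) = 49.71 -1.879 -6.254 = 41.577 m.

41.6 m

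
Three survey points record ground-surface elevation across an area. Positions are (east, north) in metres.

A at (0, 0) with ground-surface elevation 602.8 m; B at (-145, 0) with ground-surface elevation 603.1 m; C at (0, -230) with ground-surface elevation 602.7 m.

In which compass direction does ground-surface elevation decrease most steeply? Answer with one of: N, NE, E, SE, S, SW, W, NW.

∂z/∂x = (603.1 − 602.8) / (-145 − 0) = -0.002069
∂z/∂y = (602.7 − 602.8) / (-230 − 0) = +0.0004348
Steepest decrease is along −∇f = (+0.002069 E, -0.0004348 N) → east.

E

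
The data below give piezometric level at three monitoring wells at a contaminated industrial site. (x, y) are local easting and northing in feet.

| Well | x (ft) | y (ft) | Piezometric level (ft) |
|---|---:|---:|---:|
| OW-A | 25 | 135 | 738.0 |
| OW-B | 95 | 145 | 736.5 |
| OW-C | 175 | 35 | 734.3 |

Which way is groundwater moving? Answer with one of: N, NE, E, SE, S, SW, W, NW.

E

Taking OW-A as reference: OW-B−OW-A = (70, 10, -1.5); OW-C−OW-A = (150, -100, -3.7).
Solve a·Δx + b·Δy = Δh: det = 70·(-100) − 150·10 = -8500.
∂h/∂x = [(-1.5)·(-100) − (-3.7)·10] / -8500 = -0.02200
∂h/∂y = [70·(-3.7) − 150·(-1.5)] / -8500 = +0.004000
Flow = −∇h = (+0.02200 east, -0.004000 north), which points east.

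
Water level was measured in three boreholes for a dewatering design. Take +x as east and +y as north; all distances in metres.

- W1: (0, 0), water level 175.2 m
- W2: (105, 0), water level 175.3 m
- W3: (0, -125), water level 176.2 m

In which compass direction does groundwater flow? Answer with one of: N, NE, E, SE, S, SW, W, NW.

∂h/∂x = (175.3 − 175.2) / (105 − 0) = +0.0009524
∂h/∂y = (176.2 − 175.2) / (-125 − 0) = -0.008000
Flow = −∇h = (-0.0009524 east, +0.008000 north), which points north.

N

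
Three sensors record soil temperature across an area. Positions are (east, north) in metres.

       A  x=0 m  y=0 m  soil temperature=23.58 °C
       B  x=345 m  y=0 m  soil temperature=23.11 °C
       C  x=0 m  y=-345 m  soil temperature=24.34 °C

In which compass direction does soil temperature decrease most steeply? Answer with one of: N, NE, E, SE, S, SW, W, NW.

∂T/∂x = (23.11 − 23.58) / (345 − 0) = -0.001362
∂T/∂y = (24.34 − 23.58) / (-345 − 0) = -0.002203
Steepest decrease is along −∇f = (+0.001362 E, +0.002203 N) → northeast.

NE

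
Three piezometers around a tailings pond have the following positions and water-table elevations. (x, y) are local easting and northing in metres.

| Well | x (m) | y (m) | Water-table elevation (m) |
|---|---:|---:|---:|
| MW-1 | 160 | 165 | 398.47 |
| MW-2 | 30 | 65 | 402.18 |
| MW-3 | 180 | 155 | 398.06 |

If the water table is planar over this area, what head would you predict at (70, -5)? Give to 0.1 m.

401.7 m

Taking MW-1 as reference: MW-2−MW-1 = (-130, -100, +3.71); MW-3−MW-1 = (20, -10, -0.41).
Solve a·Δx + b·Δy = Δh: det = (-130)·(-10) − 20·(-100) = 3300.
∂h/∂x = [(+3.71)·(-10) − (-0.41)·(-100)] / 3300 = -0.02367
∂h/∂y = [(-130)·(-0.41) − 20·(+3.71)] / 3300 = -0.006333
h(70, -5) = 398.47 + (-0.02367)·(-90) + (-0.006333)·(-170) = 398.47 +2.130 +1.077 = 401.677 m.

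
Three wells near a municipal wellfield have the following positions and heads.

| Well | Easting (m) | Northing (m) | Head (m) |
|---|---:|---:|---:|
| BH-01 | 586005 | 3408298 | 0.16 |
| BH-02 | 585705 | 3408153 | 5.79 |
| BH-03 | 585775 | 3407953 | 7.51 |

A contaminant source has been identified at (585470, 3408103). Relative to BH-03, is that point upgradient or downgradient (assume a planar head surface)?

upgradient

Three-point gradient (reference BH-01): Δ to BH-02 = (-300, -145, +5.63), Δ to BH-03 = (-230, -345, +7.35).
∂h/∂x = -0.01250, ∂h/∂y = -0.01297 (det = 70150).
Head at (585470, 3408103) = 0.16 + (-0.01250)·(-535) + (-0.01297)·(-195) = 9.38 m.
That is higher than the 7.51 m at BH-03, so the point is upgradient.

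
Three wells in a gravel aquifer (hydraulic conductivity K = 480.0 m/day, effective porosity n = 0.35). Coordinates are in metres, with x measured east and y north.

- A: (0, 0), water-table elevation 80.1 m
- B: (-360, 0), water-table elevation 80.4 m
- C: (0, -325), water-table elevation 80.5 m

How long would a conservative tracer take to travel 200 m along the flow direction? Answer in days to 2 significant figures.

∂h/∂x = (80.4 − 80.1) / (-360 − 0) = -0.0008333
∂h/∂y = (80.5 − 80.1) / (-325 − 0) = -0.001231
|∇h| = √(-0.0008333² + -0.001231²) = 0.001487
Seepage velocity v = K·i/n = 480.0 × 0.001487 / 0.35 = 2.039 m/day.
t = 200 / 2.039 = 98.09 days.

98 days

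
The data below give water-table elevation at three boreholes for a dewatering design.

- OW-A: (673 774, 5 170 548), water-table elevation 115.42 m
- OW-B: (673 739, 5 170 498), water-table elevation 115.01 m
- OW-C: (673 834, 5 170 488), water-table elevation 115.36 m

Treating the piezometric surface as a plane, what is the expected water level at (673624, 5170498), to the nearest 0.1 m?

Differences from OW-A: to OW-B (Δx, Δy, Δh) = (-35, -50, -0.41); to OW-C = (60, -60, -0.06).
Determinant of the coordinate differences = (-35)·(-60) − 60·(-50) = 5100.
∂h/∂x = [(-0.41)·(-60) − (-0.06)·(-50)] / 5100 = +0.004235
∂h/∂y = [(-35)·(-0.06) − 60·(-0.41)] / 5100 = +0.005235
h(673624, 5170498) = 115.42 + (+0.004235)·(-150) + (+0.005235)·(-50) = 115.42 -0.635 -0.262 = 114.523 m.

114.5 m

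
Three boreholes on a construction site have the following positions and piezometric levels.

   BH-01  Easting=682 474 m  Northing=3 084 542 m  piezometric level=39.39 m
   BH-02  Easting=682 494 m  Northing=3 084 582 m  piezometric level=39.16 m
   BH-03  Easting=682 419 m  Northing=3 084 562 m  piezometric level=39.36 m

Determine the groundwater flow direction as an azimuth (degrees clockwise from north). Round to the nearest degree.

014°

Taking BH-01 as reference: BH-02−BH-01 = (20, 40, -0.23); BH-03−BH-01 = (-55, 20, -0.03).
Solve a·Δx + b·Δy = Δh: det = 20·20 − (-55)·40 = 2600.
∂h/∂x = [(-0.23)·20 − (-0.03)·40] / 2600 = -0.001308
∂h/∂y = [20·(-0.03) − (-55)·(-0.23)] / 2600 = -0.005096
Flow direction (−∇h) has components (+0.001308 E, +0.005096 N).
Azimuth = atan2(E, N) = atan2(+0.001308, +0.005096) = 14.4° ≈ 014°.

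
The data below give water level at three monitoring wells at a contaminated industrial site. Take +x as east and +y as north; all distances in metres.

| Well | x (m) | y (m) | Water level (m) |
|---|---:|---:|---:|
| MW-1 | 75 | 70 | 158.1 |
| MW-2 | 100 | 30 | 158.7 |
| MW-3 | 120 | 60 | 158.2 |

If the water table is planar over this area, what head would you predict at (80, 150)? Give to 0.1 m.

156.8 m

With h = a·x + b·y + c and MW-1 as origin, the differences give:
  25·a + (-40)·b = +0.6
  45·a + (-10)·b = +0.1
Eliminate b (×(-10) and ×(-40), subtract): 1550·a = -2.00 → a = ∂h/∂x = -0.001290
Back-substitute: b = ∂h/∂y = -0.01581.
h(80, 150) = 158.1 + (-0.001290)·(5) + (-0.01581)·(80) = 158.1 -0.006 -1.265 = 156.829 m.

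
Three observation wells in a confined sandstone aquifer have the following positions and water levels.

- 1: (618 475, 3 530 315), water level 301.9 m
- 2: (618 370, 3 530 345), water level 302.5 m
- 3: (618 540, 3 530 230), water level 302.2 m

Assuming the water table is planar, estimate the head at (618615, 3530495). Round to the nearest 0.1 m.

With h = a·x + b·y + c and 1 as origin, the differences give:
  (-105)·a + 30·b = +0.6
  65·a + (-85)·b = +0.3
Eliminate b (×(-85) and ×30, subtract): 6975·a = -60.00 → a = ∂h/∂x = -0.008602
Back-substitute: b = ∂h/∂y = -0.01011.
h(618615, 3530495) = 301.9 + (-0.008602)·(140) + (-0.01011)·(180) = 301.9 -1.204 -1.819 = 298.876 m.

298.9 m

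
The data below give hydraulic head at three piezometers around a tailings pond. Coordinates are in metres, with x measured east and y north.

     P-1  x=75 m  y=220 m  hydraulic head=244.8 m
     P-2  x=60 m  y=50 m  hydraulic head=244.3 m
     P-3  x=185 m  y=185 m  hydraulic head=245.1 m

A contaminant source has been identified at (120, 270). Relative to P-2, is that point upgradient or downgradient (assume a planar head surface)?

upgradient

Taking P-1 as reference: P-2−P-1 = (-15, -170, -0.5); P-3−P-1 = (110, -35, +0.3).
Determinant of the coordinate differences = (-15)·(-35) − 110·(-170) = 19225.
∂h/∂x = [(-0.5)·(-35) − (+0.3)·(-170)] / 19225 = +0.003563
∂h/∂y = [(-15)·(+0.3) − 110·(-0.5)] / 19225 = +0.002627
Head at (120, 270) = 244.8 + (+0.003563)·(45) + (+0.002627)·(50) = 245.09 m.
That is higher than the 244.3 m at P-2, so the point is upgradient.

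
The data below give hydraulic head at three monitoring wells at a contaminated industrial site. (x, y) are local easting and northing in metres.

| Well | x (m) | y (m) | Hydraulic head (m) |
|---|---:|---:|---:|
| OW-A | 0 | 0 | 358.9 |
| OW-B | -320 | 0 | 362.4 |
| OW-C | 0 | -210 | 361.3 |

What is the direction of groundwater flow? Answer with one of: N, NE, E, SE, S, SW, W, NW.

NE

∂h/∂x = (362.4 − 358.9) / (-320 − 0) = -0.01094
∂h/∂y = (361.3 − 358.9) / (-210 − 0) = -0.01143
Flow = −∇h = (+0.01094 east, +0.01143 north), which points northeast.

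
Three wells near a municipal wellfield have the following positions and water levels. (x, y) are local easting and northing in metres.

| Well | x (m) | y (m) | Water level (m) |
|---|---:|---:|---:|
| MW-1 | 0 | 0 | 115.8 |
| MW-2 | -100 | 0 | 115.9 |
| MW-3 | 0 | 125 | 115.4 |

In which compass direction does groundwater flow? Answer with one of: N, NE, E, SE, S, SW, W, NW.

∂h/∂x = (115.9 − 115.8) / (-100 − 0) = -0.001000
∂h/∂y = (115.4 − 115.8) / (125 − 0) = -0.003200
Flow = −∇h = (+0.001000 east, +0.003200 north), which points north.

N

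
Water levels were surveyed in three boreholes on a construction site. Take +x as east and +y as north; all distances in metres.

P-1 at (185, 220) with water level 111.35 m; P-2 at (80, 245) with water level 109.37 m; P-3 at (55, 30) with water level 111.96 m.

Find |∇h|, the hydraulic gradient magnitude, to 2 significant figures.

0.021

Three-point gradient (reference P-1): Δ to P-2 = (-105, 25, -1.98), Δ to P-3 = (-130, -190, +0.61).
∂h/∂x = +0.01556, ∂h/∂y = -0.01386 (det = 23200).
|∇h| = √(0.01556² + -0.01386²) = 0.02084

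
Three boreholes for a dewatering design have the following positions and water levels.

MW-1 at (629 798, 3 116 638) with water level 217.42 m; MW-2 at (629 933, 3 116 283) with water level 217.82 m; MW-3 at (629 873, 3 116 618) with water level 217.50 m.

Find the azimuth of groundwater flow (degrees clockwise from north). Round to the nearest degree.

With h = a·x + b·y + c and MW-1 as origin, the differences give:
  135·a + (-355)·b = +0.40
  75·a + (-20)·b = +0.08
Eliminate b (×(-20) and ×(-355), subtract): 23925·a = 20.400 → a = ∂h/∂x = +0.0008527
Back-substitute: b = ∂h/∂y = -0.0008025.
Flow direction (−∇h) has components (-0.0008527 E, +0.0008025 N).
Azimuth = atan2(E, N) = atan2(-0.0008527, +0.0008025) = 313.3° ≈ 313°.

313°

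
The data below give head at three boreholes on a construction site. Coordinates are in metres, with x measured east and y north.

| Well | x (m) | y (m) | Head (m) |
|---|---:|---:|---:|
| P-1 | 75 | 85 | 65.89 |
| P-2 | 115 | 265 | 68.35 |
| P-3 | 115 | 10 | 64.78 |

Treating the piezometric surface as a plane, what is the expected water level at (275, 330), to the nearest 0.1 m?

69.0 m

Differences from P-1: to P-2 (Δx, Δy, Δh) = (40, 180, +2.46); to P-3 = (40, -75, -1.11).
Solve a·Δx + b·Δy = Δh: det = 40·(-75) − 40·180 = -10200.
∂h/∂x = [(+2.46)·(-75) − (-1.11)·180] / -10200 = -0.001500
∂h/∂y = [40·(-1.11) − 40·(+2.46)] / -10200 = +0.01400
h(275, 330) = 65.89 + (-0.001500)·(200) + (+0.01400)·(245) = 65.89 -0.300 +3.430 = 69.020 m.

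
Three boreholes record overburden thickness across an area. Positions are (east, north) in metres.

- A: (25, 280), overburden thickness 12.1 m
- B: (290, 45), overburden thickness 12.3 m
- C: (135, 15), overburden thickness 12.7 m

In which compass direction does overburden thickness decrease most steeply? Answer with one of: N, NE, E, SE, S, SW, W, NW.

NE

With d = a·x + b·y + c and A as origin, the differences give:
  265·a + (-235)·b = +0.2
  110·a + (-265)·b = +0.6
Eliminate b (×(-265) and ×(-235), subtract): -44375·a = 88.00 → a = ∂d/∂x = -0.001983
Back-substitute: b = ∂d/∂y = -0.003087.
Steepest decrease is along −∇f = (+0.001983 E, +0.003087 N) → northeast.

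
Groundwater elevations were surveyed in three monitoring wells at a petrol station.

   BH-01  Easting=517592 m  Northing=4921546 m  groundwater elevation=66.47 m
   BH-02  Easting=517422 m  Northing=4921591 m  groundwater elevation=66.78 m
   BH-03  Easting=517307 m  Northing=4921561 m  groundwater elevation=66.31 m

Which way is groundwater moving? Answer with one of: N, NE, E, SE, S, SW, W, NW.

S

Taking BH-01 as reference: BH-02−BH-01 = (-170, 45, +0.31); BH-03−BH-01 = (-285, 15, -0.16).
Determinant of the coordinate differences = (-170)·15 − (-285)·45 = 10275.
∂h/∂x = [(+0.31)·15 − (-0.16)·45] / 10275 = +0.001153
∂h/∂y = [(-170)·(-0.16) − (-285)·(+0.31)] / 10275 = +0.01125
Flow = −∇h = (-0.001153 east, -0.01125 north), which points south.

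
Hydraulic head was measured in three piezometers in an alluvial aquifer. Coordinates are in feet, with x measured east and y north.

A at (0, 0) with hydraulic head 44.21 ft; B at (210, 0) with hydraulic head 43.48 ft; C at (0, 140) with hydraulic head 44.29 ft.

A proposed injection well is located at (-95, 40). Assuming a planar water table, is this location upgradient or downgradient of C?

upgradient

∂h/∂x = (43.48 − 44.21) / (210 − 0) = -0.003476
∂h/∂y = (44.29 − 44.21) / (140 − 0) = +0.0005714
Head at (-95, 40) = 44.21 + (-0.003476)·(-95) + (+0.0005714)·(40) = 44.56 ft.
That is higher than the 44.29 ft at C, so the point is upgradient.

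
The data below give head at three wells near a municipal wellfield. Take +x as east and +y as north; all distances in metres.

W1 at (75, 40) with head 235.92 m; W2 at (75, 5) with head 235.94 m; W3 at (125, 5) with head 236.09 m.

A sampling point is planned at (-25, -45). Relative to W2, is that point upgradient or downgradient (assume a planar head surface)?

downgradient

Three-point gradient (reference W1): Δ to W2 = (0, -35, +0.02), Δ to W3 = (50, -35, +0.17).
∂h/∂x = +0.003000, ∂h/∂y = -0.0005714 (det = 1750).
Head at (-25, -45) = 235.92 + (+0.003000)·(-100) + (-0.0005714)·(-85) = 235.67 m.
That is lower than the 235.94 m at W2, so the point is downgradient.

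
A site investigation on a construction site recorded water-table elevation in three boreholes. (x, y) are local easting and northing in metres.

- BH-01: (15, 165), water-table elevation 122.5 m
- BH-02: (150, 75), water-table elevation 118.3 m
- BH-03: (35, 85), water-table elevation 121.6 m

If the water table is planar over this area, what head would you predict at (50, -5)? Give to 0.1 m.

With h = a·x + b·y + c and BH-01 as origin, the differences give:
  135·a + (-90)·b = -4.2
  20·a + (-80)·b = -0.9
Eliminate b (×(-80) and ×(-90), subtract): -9000·a = 255.00 → a = ∂h/∂x = -0.02833
Back-substitute: b = ∂h/∂y = +0.004167.
h(50, -5) = 122.5 + (-0.02833)·(35) + (+0.004167)·(-170) = 122.5 -0.992 -0.708 = 120.800 m.

120.8 m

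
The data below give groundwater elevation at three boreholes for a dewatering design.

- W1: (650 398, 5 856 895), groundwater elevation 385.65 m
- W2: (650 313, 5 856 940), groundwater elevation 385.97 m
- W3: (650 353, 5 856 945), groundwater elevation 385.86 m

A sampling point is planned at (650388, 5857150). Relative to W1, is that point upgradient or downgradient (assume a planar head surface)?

upgradient

With h = a·x + b·y + c and W1 as origin, the differences give:
  (-85)·a + 45·b = +0.32
  (-45)·a + 50·b = +0.21
Eliminate b (×50 and ×45, subtract): -2225·a = 6.550 → a = ∂h/∂x = -0.002944
Back-substitute: b = ∂h/∂y = +0.001551.
Head at (650388, 5857150) = 385.65 + (-0.002944)·(-10) + (+0.001551)·(255) = 386.07 m.
That is higher than the 385.65 m at W1, so the point is upgradient.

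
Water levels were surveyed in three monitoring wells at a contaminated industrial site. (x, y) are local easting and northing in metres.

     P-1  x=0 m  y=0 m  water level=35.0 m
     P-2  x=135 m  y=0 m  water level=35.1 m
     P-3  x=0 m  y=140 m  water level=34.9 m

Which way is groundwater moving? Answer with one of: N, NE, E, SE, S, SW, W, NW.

∂h/∂x = (35.1 − 35.0) / (135 − 0) = +0.0007407
∂h/∂y = (34.9 − 35.0) / (140 − 0) = -0.0007143
Flow = −∇h = (-0.0007407 east, +0.0007143 north), which points northwest.

NW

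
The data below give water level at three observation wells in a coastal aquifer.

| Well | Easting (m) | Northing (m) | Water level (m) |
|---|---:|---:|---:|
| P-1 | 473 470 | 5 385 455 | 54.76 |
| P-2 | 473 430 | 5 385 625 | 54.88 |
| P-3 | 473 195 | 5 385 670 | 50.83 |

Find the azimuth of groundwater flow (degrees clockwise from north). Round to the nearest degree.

With h = a·x + b·y + c and P-1 as origin, the differences give:
  (-40)·a + 170·b = +0.12
  (-275)·a + 215·b = -3.93
Eliminate b (×215 and ×170, subtract): 38150·a = 693.900 → a = ∂h/∂x = +0.01819
Back-substitute: b = ∂h/∂y = +0.004986.
Flow direction (−∇h) has components (-0.01819 E, -0.004986 N).
Azimuth = atan2(E, N) = atan2(-0.01819, -0.004986) = 254.7° ≈ 255°.

255°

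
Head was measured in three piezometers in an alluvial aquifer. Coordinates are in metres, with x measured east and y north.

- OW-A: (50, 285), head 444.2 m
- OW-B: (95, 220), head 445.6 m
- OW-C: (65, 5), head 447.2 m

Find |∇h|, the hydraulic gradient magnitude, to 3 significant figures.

0.0196

Three-point gradient (reference OW-A): Δ to OW-B = (45, -65, +1.4), Δ to OW-C = (15, -280, +3.0).
∂h/∂x = +0.01695, ∂h/∂y = -0.009806 (det = -11625).
|∇h| = √(0.01695² + -0.009806²) = 0.01958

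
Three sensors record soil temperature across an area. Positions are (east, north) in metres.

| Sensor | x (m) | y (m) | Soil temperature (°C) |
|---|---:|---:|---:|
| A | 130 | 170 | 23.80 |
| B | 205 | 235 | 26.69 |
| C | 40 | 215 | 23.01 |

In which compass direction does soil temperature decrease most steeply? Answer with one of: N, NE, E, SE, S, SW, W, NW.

SW

Taking A as reference: B−A = (75, 65, +2.89); C−A = (-90, 45, -0.79).
Determinant of the coordinate differences = 75·45 − (-90)·65 = 9225.
∂T/∂x = [(+2.89)·45 − (-0.79)·65] / 9225 = +0.01966
∂T/∂y = [75·(-0.79) − (-90)·(+2.89)] / 9225 = +0.02177
Steepest decrease is along −∇f = (-0.01966 E, -0.02177 N) → southwest.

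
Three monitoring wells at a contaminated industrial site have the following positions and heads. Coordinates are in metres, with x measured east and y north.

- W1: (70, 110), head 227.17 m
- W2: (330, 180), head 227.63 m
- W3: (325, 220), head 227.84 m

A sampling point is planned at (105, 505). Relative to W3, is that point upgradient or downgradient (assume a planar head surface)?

Taking W1 as reference: W2−W1 = (260, 70, +0.46); W3−W1 = (255, 110, +0.67).
Solve a·Δx + b·Δy = Δh: det = 260·110 − 255·70 = 10750.
∂h/∂x = [(+0.46)·110 − (+0.67)·70] / 10750 = +0.0003442
∂h/∂y = [260·(+0.67) − 255·(+0.46)] / 10750 = +0.005293
Head at (105, 505) = 227.17 + (+0.0003442)·(35) + (+0.005293)·(395) = 229.27 m.
That is higher than the 227.84 m at W3, so the point is upgradient.

upgradient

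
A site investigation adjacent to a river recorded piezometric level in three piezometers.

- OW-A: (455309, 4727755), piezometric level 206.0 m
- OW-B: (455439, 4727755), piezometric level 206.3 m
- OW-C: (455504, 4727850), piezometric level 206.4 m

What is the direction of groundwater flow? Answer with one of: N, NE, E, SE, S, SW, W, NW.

W

Taking OW-A as reference: OW-B−OW-A = (130, 0, +0.3); OW-C−OW-A = (195, 95, +0.4).
Solve a·Δx + b·Δy = Δh: det = 130·95 − 195·0 = 12350.
∂h/∂x = [(+0.3)·95 − (+0.4)·0] / 12350 = +0.002308
∂h/∂y = [130·(+0.4) − 195·(+0.3)] / 12350 = -0.0005263
Flow = −∇h = (-0.002308 east, +0.0005263 north), which points west.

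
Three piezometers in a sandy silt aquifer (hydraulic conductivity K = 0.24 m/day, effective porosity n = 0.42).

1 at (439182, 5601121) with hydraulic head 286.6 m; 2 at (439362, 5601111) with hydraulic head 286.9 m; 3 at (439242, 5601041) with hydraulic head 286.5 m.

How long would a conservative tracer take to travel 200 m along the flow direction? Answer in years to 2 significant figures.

300 years

With h = a·x + b·y + c and 1 as origin, the differences give:
  180·a + (-10)·b = +0.3
  60·a + (-80)·b = -0.1
Eliminate b (×(-80) and ×(-10), subtract): -13800·a = -25.00 → a = ∂h/∂x = +0.001812
Back-substitute: b = ∂h/∂y = +0.002609.
|∇h| = √(0.001812² + 0.002609²) = 0.003177
Seepage velocity v = K·i/n = 0.24 × 0.003177 / 0.42 = 0.001815 m/day.
t = 200 / 0.001815 = 1.102e+05 days = 302 years.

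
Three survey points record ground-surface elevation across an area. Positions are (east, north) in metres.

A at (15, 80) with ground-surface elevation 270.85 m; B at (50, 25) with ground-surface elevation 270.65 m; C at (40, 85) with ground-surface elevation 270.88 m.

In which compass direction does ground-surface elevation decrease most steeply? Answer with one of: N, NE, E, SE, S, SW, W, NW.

S

Differences from A: to B (Δx, Δy, Δh) = (35, -55, -0.20); to C = (25, 5, +0.03).
Determinant of the coordinate differences = 35·5 − 25·(-55) = 1550.
∂z/∂x = [(-0.20)·5 − (+0.03)·(-55)] / 1550 = +0.0004194
∂z/∂y = [35·(+0.03) − 25·(-0.20)] / 1550 = +0.003903
Steepest decrease is along −∇f = (-0.0004194 E, -0.003903 N) → south.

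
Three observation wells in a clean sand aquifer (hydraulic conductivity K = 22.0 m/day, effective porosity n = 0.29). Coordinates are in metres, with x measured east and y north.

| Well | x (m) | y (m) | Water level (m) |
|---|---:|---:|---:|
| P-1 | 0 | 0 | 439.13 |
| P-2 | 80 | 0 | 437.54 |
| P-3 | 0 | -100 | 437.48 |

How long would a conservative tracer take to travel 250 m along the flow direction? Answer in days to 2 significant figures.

130 days

∂h/∂x = (437.54 − 439.13) / (80 − 0) = -0.01987
∂h/∂y = (437.48 − 439.13) / (-100 − 0) = +0.01650
|∇h| = √(-0.01987² + 0.01650²) = 0.02583
Seepage velocity v = K·i/n = 22.0 × 0.02583 / 0.29 = 1.96 m/day.
t = 250 / 1.96 = 127.6 days.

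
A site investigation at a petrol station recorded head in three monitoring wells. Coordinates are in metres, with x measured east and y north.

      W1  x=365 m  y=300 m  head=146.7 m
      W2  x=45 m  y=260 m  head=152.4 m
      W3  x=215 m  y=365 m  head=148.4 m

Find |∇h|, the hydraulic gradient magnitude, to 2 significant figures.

Taking W1 as reference: W2−W1 = (-320, -40, +5.7); W3−W1 = (-150, 65, +1.7).
Solve a·Δx + b·Δy = Δh: det = (-320)·65 − (-150)·(-40) = -26800.
∂h/∂x = [(+5.7)·65 − (+1.7)·(-40)] / -26800 = -0.01636
∂h/∂y = [(-320)·(+1.7) − (-150)·(+5.7)] / -26800 = -0.01160
|∇h| = √(-0.01636² + -0.01160²) = 0.02006

0.020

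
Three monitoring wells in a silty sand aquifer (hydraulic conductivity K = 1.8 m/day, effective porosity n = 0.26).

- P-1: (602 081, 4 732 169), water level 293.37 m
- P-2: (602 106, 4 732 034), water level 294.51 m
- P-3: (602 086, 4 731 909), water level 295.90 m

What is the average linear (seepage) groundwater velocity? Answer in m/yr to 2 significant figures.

32 m/yr

Three-point gradient (reference P-1): Δ to P-2 = (25, -135, +1.14), Δ to P-3 = (5, -260, +2.53).
∂h/∂x = -0.007751, ∂h/∂y = -0.009880 (det = -5825).
|∇h| = √(-0.007751² + -0.009880²) = 0.01256
Seepage velocity v = K·i/n = 1.8 × 0.01256 / 0.26 = 0.08695 m/day = 31.76 m/yr.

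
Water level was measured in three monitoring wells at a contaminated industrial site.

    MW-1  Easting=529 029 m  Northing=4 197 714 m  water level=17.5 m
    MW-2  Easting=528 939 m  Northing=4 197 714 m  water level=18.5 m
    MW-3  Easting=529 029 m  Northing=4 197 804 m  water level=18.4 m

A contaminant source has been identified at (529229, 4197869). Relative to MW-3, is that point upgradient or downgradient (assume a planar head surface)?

downgradient

∂h/∂x = (18.5 − 17.5) / (528939 − 529029) = -0.01111
∂h/∂y = (18.4 − 17.5) / (4197804 − 4197714) = +0.010000
Head at (529229, 4197869) = 17.5 + (-0.01111)·(200) + (+0.010000)·(155) = 16.83 m.
That is lower than the 18.4 m at MW-3, so the point is downgradient.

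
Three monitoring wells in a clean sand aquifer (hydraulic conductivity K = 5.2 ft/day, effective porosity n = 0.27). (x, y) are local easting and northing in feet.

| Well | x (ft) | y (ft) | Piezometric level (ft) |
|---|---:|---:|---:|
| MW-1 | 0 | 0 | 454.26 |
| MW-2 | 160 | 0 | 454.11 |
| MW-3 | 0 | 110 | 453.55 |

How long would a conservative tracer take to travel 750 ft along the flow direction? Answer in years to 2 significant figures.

∂h/∂x = (454.11 − 454.26) / (160 − 0) = -0.0009375
∂h/∂y = (453.55 − 454.26) / (110 − 0) = -0.006455
|∇h| = √(-0.0009375² + -0.006455²) = 0.006523
Seepage velocity v = K·i/n = 5.2 × 0.006523 / 0.27 = 0.1256 ft/day.
t = 750 / 0.1256 = 5971 days = 16.3 years.

16 years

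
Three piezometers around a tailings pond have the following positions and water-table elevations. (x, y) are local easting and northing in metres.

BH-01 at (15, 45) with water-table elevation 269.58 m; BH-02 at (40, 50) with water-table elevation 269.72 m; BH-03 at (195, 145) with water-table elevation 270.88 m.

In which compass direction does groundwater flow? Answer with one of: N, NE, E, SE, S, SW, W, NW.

Taking BH-01 as reference: BH-02−BH-01 = (25, 5, +0.14); BH-03−BH-01 = (180, 100, +1.30).
Determinant of the coordinate differences = 25·100 − 180·5 = 1600.
∂h/∂x = [(+0.14)·100 − (+1.30)·5] / 1600 = +0.004688
∂h/∂y = [25·(+1.30) − 180·(+0.14)] / 1600 = +0.004562
Flow = −∇h = (-0.004688 east, -0.004562 north), which points southwest.

SW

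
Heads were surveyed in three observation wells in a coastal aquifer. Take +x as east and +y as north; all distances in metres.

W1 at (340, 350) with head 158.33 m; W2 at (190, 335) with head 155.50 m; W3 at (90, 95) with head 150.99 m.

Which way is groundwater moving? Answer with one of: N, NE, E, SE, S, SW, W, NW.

SW

Taking W1 as reference: W2−W1 = (-150, -15, -2.83); W3−W1 = (-250, -255, -7.34).
Determinant of the coordinate differences = (-150)·(-255) − (-250)·(-15) = 34500.
∂h/∂x = [(-2.83)·(-255) − (-7.34)·(-15)] / 34500 = +0.01773
∂h/∂y = [(-150)·(-7.34) − (-250)·(-2.83)] / 34500 = +0.01141
Flow = −∇h = (-0.01773 east, -0.01141 north), which points southwest.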